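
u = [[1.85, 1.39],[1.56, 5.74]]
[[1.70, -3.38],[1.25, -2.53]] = u @ [[0.95, -1.88],  [-0.04, 0.07]]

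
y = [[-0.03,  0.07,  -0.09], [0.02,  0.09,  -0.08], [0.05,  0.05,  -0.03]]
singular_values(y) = [0.17, 0.06, 0.0]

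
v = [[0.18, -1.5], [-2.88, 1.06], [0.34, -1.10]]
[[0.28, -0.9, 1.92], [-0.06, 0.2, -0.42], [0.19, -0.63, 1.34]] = v@[[-0.05, 0.16, -0.34], [-0.19, 0.62, -1.32]]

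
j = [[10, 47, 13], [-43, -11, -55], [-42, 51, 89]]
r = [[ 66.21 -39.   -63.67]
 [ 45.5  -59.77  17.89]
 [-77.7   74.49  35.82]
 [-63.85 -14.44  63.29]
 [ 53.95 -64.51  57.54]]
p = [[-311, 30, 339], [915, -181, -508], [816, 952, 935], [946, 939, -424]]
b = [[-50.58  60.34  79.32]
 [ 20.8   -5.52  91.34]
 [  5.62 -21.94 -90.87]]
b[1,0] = 20.8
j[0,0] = 10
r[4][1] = -64.51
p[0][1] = 30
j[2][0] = -42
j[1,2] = -55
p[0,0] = -311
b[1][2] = 91.34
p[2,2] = 935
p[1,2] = -508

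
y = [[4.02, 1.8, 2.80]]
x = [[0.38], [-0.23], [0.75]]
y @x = [[3.21]]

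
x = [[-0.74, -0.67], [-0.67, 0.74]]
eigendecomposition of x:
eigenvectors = [[-0.93, 0.36],  [-0.36, -0.93]]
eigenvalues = [-1.0, 1.0]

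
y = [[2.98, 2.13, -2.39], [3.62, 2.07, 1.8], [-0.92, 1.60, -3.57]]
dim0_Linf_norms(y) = [3.62, 2.13, 3.57]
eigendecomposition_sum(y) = [[3.11, 1.84, -0.47],[3.72, 2.21, -0.56],[0.35, 0.21, -0.05]] + [[0.31, -0.24, -0.26], [-0.6, 0.45, 0.49], [-0.27, 0.21, 0.23]] + [[-0.44, 0.53, -1.67],[0.5, -0.59, 1.86],[-1.0, 1.18, -3.74]]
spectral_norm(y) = 5.57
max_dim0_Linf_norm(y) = 3.62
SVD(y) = [[-0.73, -0.3, 0.61], [-0.66, 0.53, -0.53], [-0.17, -0.79, -0.59]] @ diag([5.573437476528999, 4.899879179976972, 0.915411774476519]) @ [[-0.79, -0.57, 0.21], [0.36, -0.17, 0.92], [0.49, -0.8, -0.34]]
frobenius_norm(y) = 7.48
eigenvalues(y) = [5.26, 0.99, -4.78]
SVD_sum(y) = [[3.23, 2.33, -0.84], [2.93, 2.11, -0.76], [0.73, 0.53, -0.19]] + [[-0.53, 0.24, -1.36],[0.93, -0.43, 2.40],[-1.39, 0.64, -3.56]] + [[0.28, -0.45, -0.19],  [-0.24, 0.39, 0.16],  [-0.27, 0.43, 0.18]]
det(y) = -25.00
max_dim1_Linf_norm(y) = 3.62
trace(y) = 1.48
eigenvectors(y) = [[-0.64, -0.43, 0.37],[-0.77, 0.82, -0.41],[-0.07, 0.37, 0.83]]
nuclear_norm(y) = 11.39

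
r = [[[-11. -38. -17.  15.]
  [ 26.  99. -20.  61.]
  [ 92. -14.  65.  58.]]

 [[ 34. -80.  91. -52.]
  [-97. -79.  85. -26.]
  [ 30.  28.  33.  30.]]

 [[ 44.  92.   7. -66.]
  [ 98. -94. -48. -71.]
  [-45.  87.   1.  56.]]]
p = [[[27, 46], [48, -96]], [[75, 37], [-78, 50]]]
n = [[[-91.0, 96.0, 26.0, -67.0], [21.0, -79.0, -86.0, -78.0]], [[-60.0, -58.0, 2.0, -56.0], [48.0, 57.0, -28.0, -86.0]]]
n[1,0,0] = -60.0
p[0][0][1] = 46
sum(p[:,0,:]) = 185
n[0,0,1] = 96.0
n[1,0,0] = -60.0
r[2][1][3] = -71.0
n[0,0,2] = 26.0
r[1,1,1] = -79.0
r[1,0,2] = 91.0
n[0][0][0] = -91.0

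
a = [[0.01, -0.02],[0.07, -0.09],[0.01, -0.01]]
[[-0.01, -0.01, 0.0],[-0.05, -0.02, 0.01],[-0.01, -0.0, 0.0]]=a@[[-0.30,0.39,-0.03], [0.35,0.56,-0.10]]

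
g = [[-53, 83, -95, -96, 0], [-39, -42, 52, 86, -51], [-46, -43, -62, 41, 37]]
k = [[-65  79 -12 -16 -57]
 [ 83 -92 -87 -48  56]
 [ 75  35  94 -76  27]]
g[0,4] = 0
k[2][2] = 94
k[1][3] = -48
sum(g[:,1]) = -2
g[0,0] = -53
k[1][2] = -87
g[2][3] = 41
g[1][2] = 52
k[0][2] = -12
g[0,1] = 83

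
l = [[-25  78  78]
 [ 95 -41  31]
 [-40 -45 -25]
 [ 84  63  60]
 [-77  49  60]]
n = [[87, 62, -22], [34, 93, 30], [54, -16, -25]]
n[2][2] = -25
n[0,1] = 62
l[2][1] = -45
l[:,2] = [78, 31, -25, 60, 60]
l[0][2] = 78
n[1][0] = 34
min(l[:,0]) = -77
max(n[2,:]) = 54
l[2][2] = -25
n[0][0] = 87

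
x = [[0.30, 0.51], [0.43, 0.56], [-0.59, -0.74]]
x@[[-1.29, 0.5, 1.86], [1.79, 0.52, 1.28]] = [[0.53, 0.42, 1.21], [0.45, 0.51, 1.52], [-0.56, -0.68, -2.04]]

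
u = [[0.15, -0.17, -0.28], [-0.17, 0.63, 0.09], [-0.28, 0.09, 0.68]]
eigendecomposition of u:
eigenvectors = [[-0.91, -0.4, -0.03],[-0.20, 0.52, -0.83],[-0.35, 0.75, 0.56]]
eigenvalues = [0.01, 0.89, 0.56]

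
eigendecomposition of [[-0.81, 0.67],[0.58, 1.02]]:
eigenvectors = [[-0.96, -0.31], [0.28, -0.95]]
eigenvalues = [-1.0, 1.21]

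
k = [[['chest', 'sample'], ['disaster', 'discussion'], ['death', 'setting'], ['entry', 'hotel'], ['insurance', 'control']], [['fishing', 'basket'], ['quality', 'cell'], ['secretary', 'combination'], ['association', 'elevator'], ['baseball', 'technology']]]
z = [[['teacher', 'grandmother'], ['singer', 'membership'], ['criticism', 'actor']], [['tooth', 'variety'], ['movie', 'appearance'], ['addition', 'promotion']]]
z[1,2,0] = 'addition'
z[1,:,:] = [['tooth', 'variety'], ['movie', 'appearance'], ['addition', 'promotion']]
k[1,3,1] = 'elevator'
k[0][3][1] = 'hotel'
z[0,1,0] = 'singer'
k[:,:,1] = [['sample', 'discussion', 'setting', 'hotel', 'control'], ['basket', 'cell', 'combination', 'elevator', 'technology']]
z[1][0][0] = 'tooth'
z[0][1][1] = 'membership'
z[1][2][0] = 'addition'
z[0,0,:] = ['teacher', 'grandmother']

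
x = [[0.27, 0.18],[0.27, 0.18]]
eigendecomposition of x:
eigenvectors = [[0.71, -0.55], [0.71, 0.83]]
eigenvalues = [0.45, 0.0]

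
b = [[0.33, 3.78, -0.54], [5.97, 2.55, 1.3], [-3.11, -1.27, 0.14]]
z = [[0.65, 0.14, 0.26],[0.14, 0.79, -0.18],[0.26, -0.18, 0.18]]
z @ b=[[0.24, 2.48, -0.13], [5.32, 2.77, 0.93], [-1.55, 0.30, -0.35]]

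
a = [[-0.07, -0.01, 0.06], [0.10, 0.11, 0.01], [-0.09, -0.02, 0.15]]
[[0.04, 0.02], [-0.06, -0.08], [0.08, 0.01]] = a@[[-0.39, -0.50], [-0.25, -0.22], [0.24, -0.27]]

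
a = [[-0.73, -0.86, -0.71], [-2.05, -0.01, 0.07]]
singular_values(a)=[2.21, 1.05]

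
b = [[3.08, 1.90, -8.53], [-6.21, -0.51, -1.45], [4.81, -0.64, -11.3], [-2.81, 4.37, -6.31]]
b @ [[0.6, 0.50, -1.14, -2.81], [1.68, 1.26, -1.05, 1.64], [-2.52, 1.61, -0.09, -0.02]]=[[26.54,-9.80,-4.74,-5.37], [-0.93,-6.08,7.75,16.64], [30.29,-16.59,-3.79,-14.34], [21.56,-6.06,-0.82,15.19]]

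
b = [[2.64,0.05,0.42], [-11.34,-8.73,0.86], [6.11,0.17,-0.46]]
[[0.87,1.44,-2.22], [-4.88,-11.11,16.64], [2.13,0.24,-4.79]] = b@[[0.34,  0.17,  -0.78], [0.11,  1.27,  -0.92], [-0.07,  2.21,  -0.28]]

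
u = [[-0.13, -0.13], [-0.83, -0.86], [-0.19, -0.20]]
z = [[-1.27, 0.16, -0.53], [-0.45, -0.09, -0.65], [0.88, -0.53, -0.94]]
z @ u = [[0.13, 0.13], [0.26, 0.27], [0.5, 0.53]]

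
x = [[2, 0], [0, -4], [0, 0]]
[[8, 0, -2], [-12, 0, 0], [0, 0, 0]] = x@[[4, 0, -1], [3, 0, 0]]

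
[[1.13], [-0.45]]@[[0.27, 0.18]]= [[0.31,  0.2], [-0.12,  -0.08]]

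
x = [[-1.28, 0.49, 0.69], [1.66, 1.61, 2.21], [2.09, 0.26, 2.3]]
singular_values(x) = [4.36, 1.65, 0.78]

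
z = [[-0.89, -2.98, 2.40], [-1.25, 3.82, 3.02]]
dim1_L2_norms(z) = [3.93, 5.03]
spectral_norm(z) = 5.11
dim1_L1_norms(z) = [6.27, 8.09]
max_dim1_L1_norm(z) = 8.09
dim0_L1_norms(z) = [2.14, 6.8, 5.42]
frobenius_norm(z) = 6.38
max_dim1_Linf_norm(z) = 3.82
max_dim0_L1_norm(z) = 6.8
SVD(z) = [[-0.27, 0.96],[0.96, 0.27]] @ diag([5.11171713174905, 3.8181340946833253]) @ [[-0.19, 0.88, 0.44], [-0.31, -0.48, 0.82]]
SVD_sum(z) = [[0.26, -1.22, -0.61], [-0.92, 4.32, 2.17]] + [[-1.15, -1.76, 3.01],[-0.33, -0.50, 0.85]]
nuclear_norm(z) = 8.93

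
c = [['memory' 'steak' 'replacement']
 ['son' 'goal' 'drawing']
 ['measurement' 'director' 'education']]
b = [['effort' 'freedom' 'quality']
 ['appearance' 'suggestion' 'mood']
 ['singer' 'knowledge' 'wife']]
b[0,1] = 'freedom'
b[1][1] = 'suggestion'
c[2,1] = 'director'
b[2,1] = 'knowledge'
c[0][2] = 'replacement'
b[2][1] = 'knowledge'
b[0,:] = ['effort', 'freedom', 'quality']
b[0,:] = ['effort', 'freedom', 'quality']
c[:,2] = ['replacement', 'drawing', 'education']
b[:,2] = ['quality', 'mood', 'wife']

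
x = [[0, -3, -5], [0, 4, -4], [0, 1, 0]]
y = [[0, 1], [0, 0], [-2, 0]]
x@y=[[10, 0], [8, 0], [0, 0]]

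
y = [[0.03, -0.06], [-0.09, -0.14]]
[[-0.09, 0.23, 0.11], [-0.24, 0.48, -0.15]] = y @ [[0.21, 0.33, 2.61], [1.55, -3.65, -0.59]]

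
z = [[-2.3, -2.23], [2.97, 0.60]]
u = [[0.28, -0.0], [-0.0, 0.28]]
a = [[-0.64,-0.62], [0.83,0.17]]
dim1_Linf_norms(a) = [0.64, 0.83]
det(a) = 0.41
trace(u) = 0.56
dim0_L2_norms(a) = [1.05, 0.64]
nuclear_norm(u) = 0.56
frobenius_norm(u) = 0.40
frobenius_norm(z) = 4.41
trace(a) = -0.47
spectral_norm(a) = 1.18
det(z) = 5.24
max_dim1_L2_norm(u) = 0.28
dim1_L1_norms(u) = [0.28, 0.28]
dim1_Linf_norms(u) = [0.28, 0.28]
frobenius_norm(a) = 1.23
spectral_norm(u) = 0.28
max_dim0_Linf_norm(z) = 2.97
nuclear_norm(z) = 5.47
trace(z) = -1.70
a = u @ z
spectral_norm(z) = 4.23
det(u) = 0.08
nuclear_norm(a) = 1.52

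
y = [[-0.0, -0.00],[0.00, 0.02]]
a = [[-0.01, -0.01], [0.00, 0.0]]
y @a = [[0.0,0.0], [0.0,0.0]]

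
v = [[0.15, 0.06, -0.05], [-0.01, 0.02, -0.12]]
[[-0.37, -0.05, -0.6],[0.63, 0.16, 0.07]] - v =[[-0.52, -0.11, -0.55],[0.64, 0.14, 0.19]]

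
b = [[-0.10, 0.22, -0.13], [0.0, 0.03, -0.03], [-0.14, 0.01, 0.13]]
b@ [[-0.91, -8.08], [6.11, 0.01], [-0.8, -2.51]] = [[1.54,1.14], [0.21,0.08], [0.08,0.81]]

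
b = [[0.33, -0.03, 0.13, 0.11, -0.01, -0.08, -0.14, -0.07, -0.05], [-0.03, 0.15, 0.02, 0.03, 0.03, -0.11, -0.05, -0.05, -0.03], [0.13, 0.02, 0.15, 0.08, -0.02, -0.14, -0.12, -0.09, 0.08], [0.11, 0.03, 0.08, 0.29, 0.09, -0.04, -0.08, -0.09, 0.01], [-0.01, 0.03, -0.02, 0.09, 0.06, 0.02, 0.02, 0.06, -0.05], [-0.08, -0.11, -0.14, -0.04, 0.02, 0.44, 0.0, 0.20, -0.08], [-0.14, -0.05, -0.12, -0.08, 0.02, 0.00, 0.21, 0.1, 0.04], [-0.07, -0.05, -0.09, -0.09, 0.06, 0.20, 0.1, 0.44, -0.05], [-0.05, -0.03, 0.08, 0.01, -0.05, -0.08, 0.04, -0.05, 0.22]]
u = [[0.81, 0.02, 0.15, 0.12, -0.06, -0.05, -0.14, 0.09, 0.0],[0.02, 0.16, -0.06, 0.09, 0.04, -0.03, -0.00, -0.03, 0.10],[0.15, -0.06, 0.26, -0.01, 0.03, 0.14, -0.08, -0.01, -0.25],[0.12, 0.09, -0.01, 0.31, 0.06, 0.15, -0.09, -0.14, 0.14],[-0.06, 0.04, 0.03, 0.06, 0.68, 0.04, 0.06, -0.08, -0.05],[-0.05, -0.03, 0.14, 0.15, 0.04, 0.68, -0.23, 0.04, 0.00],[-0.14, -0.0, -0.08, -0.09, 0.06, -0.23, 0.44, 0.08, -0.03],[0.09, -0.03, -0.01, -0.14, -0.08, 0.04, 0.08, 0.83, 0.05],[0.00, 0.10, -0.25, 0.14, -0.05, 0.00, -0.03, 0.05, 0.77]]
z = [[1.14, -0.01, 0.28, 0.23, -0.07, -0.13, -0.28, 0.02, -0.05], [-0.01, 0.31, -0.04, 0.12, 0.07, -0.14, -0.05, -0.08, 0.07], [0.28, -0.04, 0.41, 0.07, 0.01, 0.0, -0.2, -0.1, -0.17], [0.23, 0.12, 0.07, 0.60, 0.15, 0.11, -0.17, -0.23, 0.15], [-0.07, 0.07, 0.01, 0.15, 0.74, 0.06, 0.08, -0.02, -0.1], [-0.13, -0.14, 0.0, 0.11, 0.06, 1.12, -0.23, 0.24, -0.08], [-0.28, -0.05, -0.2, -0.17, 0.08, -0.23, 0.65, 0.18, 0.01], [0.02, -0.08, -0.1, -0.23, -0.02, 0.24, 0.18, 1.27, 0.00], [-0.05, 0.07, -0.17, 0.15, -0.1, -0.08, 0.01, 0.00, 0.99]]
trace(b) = 2.29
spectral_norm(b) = 0.85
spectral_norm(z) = 1.61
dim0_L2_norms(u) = [0.85, 0.23, 0.43, 0.44, 0.7, 0.75, 0.54, 0.86, 0.83]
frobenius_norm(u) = 1.98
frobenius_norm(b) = 1.09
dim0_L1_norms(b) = [0.95, 0.5, 0.83, 0.82, 0.36, 1.11, 0.76, 1.15, 0.61]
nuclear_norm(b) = 2.32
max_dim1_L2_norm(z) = 1.33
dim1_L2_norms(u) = [0.85, 0.23, 0.43, 0.44, 0.7, 0.75, 0.54, 0.86, 0.83]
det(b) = -0.00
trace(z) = 7.23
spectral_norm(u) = 0.99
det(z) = 0.01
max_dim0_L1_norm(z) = 2.21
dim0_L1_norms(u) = [1.44, 0.53, 0.99, 1.11, 1.1, 1.36, 1.15, 1.35, 1.39]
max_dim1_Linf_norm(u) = 0.83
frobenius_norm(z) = 2.85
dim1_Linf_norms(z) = [1.14, 0.31, 0.41, 0.6, 0.74, 1.12, 0.65, 1.27, 0.99]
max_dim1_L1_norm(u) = 1.44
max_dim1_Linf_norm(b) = 0.44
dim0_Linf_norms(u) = [0.81, 0.16, 0.26, 0.31, 0.68, 0.68, 0.44, 0.83, 0.77]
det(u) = 0.00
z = u + b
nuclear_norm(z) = 7.23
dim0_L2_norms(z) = [1.24, 0.39, 0.58, 0.76, 0.77, 1.19, 0.81, 1.33, 1.03]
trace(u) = 4.94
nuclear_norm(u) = 4.94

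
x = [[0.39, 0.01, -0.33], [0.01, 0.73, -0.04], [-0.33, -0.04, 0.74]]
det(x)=0.131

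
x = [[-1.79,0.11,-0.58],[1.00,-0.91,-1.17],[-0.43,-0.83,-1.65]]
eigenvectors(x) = [[(0.21+0j),0.79+0.00j,0.79-0.00j], [0.85+0.00j,-0.14-0.24j,(-0.14+0.24j)], [-0.48+0.00j,(0.5-0.24j),(0.5+0.24j)]]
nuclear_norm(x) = 4.54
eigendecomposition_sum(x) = [[-0.00+0.00j, -0.00+0.00j, -0j], [-0.00+0.00j, (-0+0j), -0j], [0.00-0.00j, -0j, -0.00+0.00j]] + [[-0.89+1.14j,0.06-1.47j,(-0.29-2.1j)], [(0.5+0.07j),-0.45+0.24j,(-0.59+0.45j)], [-0.22+0.99j,-0.42-0.94j,-0.82-1.23j]] + [[-0.89-1.14j, 0.06+1.47j, -0.29+2.10j], [(0.5-0.07j), -0.45-0.24j, -0.59-0.45j], [(-0.22-0.99j), -0.42+0.94j, (-0.82+1.23j)]]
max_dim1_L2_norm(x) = 1.9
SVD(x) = [[-0.27, 0.83, -0.49], [-0.56, -0.55, -0.62], [-0.78, 0.11, 0.61]] @ diag([2.402534174487495, 2.1386277996762573, 0.000821505679647872]) @ [[0.11, 0.47, 0.88], [-0.97, 0.24, -0.00], [0.21, 0.85, -0.48]]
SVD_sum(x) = [[-0.07, -0.31, -0.57],[-0.15, -0.63, -1.17],[-0.21, -0.88, -1.65]] + [[-1.72,0.42,-0.01], [1.15,-0.28,0.0], [-0.22,0.05,-0.00]] + [[-0.00, -0.0, 0.00], [-0.0, -0.00, 0.00], [0.00, 0.0, -0.00]]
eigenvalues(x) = [(-0+0j), (-2.17+0.14j), (-2.17-0.14j)]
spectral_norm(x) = 2.40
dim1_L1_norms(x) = [2.48, 3.08, 2.91]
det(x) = -0.00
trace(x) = -4.35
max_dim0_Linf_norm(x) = 1.79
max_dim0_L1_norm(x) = 3.4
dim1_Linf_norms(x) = [1.79, 1.17, 1.65]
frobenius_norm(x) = 3.22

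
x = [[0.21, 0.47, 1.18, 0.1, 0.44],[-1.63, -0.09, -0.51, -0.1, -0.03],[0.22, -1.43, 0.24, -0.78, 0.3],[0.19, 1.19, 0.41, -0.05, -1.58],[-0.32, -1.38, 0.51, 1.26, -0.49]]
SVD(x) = [[-0.15, -0.44, 0.08, 0.70, 0.54], [0.15, 0.84, -0.08, 0.2, 0.48], [0.51, -0.32, -0.16, -0.53, 0.58], [-0.69, 0.06, 0.44, -0.44, 0.37], [0.47, 0.02, 0.87, 0.08, -0.08]] @ diag([2.5209697102010984, 1.880377771380847, 1.8669331562347842, 1.2358577339518735, 0.9778585831949104]) @ [[-0.18, -0.91, -0.07, 0.08, 0.37],[-0.81, 0.11, -0.52, 0.08, -0.23],[-0.04, -0.21, 0.39, 0.65, -0.61],[-0.32, 0.34, 0.37, 0.48, 0.64],[-0.45, -0.07, 0.66, -0.58, -0.14]]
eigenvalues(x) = [(1.85+0j), (-0.32+1.62j), (-0.32-1.62j), (-0.7+1.28j), (-0.7-1.28j)]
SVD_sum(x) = [[0.07, 0.34, 0.03, -0.03, -0.14], [-0.07, -0.35, -0.03, 0.03, 0.14], [-0.23, -1.17, -0.09, 0.10, 0.48], [0.31, 1.57, 0.12, -0.14, -0.64], [-0.21, -1.08, -0.08, 0.09, 0.44]] + [[0.67, -0.09, 0.43, -0.06, 0.19], [-1.28, 0.18, -0.82, 0.12, -0.36], [0.48, -0.07, 0.31, -0.05, 0.13], [-0.10, 0.01, -0.06, 0.01, -0.03], [-0.04, 0.01, -0.02, 0.0, -0.01]] + [[-0.01, -0.03, 0.05, 0.09, -0.09], [0.01, 0.03, -0.06, -0.1, 0.09], [0.01, 0.07, -0.12, -0.2, 0.19], [-0.04, -0.18, 0.32, 0.54, -0.51], [-0.07, -0.35, 0.63, 1.07, -1.00]] + [[-0.28, 0.29, 0.32, 0.41, 0.55], [-0.08, 0.08, 0.09, 0.12, 0.16], [0.21, -0.22, -0.24, -0.31, -0.42], [0.18, -0.19, -0.20, -0.26, -0.35], [-0.03, 0.04, 0.04, 0.05, 0.07]] + [[-0.24, -0.04, 0.35, -0.31, -0.08], [-0.21, -0.03, 0.31, -0.27, -0.07], [-0.26, -0.04, 0.37, -0.33, -0.08], [-0.16, -0.02, 0.24, -0.21, -0.05], [0.04, 0.01, -0.05, 0.05, 0.01]]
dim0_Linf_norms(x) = [1.63, 1.43, 1.18, 1.26, 1.58]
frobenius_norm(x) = 3.98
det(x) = 10.70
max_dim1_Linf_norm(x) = 1.63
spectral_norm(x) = 2.52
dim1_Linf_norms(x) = [1.18, 1.63, 1.43, 1.58, 1.38]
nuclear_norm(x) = 8.48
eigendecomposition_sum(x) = [[(0.41-0j), -0.39-0.00j, 0.47+0.00j, -0.04+0.00j, 0.17-0.00j],[(-0.52+0j), 0.49+0.00j, (-0.59-0j), (0.05+0j), -0.21+0.00j],[0.72-0.00j, (-0.68-0j), 0.82+0.00j, (-0.07+0j), 0.29-0.00j],[(-0.32+0j), (0.31+0j), -0.37-0.00j, (0.03+0j), (-0.13+0j)],[(0.23-0j), -0.22-0.00j, (0.27+0j), (-0.02+0j), 0.10-0.00j]] + [[(0.06+0.1j), 0.15-0.01j, 0.09-0.00j, (-0.01+0.1j), (-0.06-0.05j)], [-0.17+0.01j, -0.08+0.19j, (-0.05+0.11j), (-0.12-0.07j), (0.1-0.05j)], [-0.36+0.11j, (-0.09+0.45j), (-0.05+0.26j), -0.28-0.10j, 0.19-0.15j], [0.52+0.69j, 1.03-0.17j, (0.6-0.11j), 0.00+0.70j, (-0.48-0.28j)], [0.58-0.37j, -0.07-0.82j, (-0.05-0.48j), 0.55+0.04j, -0.25+0.36j]] + [[(0.06-0.1j), 0.15+0.01j, (0.09+0j), (-0.01-0.1j), (-0.06+0.05j)],[(-0.17-0.01j), -0.08-0.19j, (-0.05-0.11j), (-0.12+0.07j), 0.10+0.05j],[-0.36-0.11j, -0.09-0.45j, (-0.05-0.26j), (-0.28+0.1j), 0.19+0.15j],[(0.52-0.69j), 1.03+0.17j, (0.6+0.11j), -0.7j, (-0.48+0.28j)],[0.58+0.37j, (-0.07+0.82j), -0.05+0.48j, (0.55-0.04j), (-0.25-0.36j)]] + [[(-0.16+0.47j), (0.28+0.36j), (0.27-0.04j), (0.08-0.04j), (0.2+0.07j)], [-0.38-0.02j, (-0.21+0.29j), (0.09+0.19j), 0.04+0.05j, (-0.01+0.16j)], [(0.11-0.44j), (-0.29-0.31j), -0.24+0.06j, -0.07+0.04j, -0.19-0.05j], [-0.27-0.58j, (-0.59-0.09j), -0.22+0.28j, -0.04+0.11j, -0.24+0.11j], [-0.85-0.10j, -0.51+0.62j, 0.17+0.44j, 0.09+0.13j, -0.04+0.36j]] + [[-0.16-0.47j, (0.28-0.36j), (0.27+0.04j), 0.08+0.04j, (0.2-0.07j)], [(-0.38+0.02j), -0.21-0.29j, 0.09-0.19j, 0.04-0.05j, (-0.01-0.16j)], [0.11+0.44j, -0.29+0.31j, -0.24-0.06j, (-0.07-0.04j), -0.19+0.05j], [-0.27+0.58j, (-0.59+0.09j), -0.22-0.28j, -0.04-0.11j, (-0.24-0.11j)], [(-0.85+0.1j), (-0.51-0.62j), 0.17-0.44j, (0.09-0.13j), -0.04-0.36j]]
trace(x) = -0.18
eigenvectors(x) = [[-0.39+0.00j, (0.1+0.01j), (0.1-0.01j), (-0.08+0.37j), (-0.08-0.37j)], [0.49+0.00j, (-0.08+0.12j), -0.08-0.12j, (-0.29+0.02j), (-0.29-0.02j)], [-0.68+0.00j, -0.11+0.30j, (-0.11-0.3j), (0.05-0.34j), (0.05+0.34j)], [0.31+0.00j, 0.73+0.00j, (0.73-0j), -0.25-0.41j, (-0.25+0.41j)], [(-0.22+0j), 0.05-0.58j, (0.05+0.58j), -0.65+0.00j, (-0.65-0j)]]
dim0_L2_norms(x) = [1.7, 2.37, 1.46, 1.49, 1.74]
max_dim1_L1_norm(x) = 3.96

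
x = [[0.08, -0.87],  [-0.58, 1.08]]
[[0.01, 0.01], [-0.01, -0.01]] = x @ [[-0.01, -0.01],[-0.01, -0.01]]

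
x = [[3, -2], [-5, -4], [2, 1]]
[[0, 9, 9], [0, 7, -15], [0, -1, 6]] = x @[[0, 1, 3], [0, -3, 0]]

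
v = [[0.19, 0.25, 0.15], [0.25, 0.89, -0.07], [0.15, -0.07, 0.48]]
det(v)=0.025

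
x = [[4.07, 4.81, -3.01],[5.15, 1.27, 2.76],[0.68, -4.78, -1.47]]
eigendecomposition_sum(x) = [[5.22-0.00j, (4.06+0j), -0.48-0.00j], [3.43-0.00j, (2.67+0j), (-0.31-0j)], [-1.36+0.00j, (-1.05-0j), (0.12+0j)]] + [[(-0.58+0.6j),0.37-1.11j,-1.27-0.49j], [0.86-0.66j,-0.70+1.36j,1.54+0.88j], [(1.02+0.95j),-1.86-0.61j,-0.80+2.13j]] + [[(-0.58-0.6j),(0.37+1.11j),-1.27+0.49j], [0.86+0.66j,(-0.7-1.36j),1.54-0.88j], [(1.02-0.95j),(-1.86+0.61j),-0.80-2.13j]]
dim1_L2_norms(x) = [6.98, 5.98, 5.05]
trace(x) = 3.87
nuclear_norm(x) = 17.34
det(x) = 168.23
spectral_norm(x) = 8.28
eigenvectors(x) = [[-0.82+0.00j,  -0.43j,  0.43j], [-0.54+0.00j,  (-0.09+0.55j),  (-0.09-0.55j)], [0.21+0.00j,  (-0.71+0j),  (-0.71-0j)]]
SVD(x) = [[-0.78, 0.31, 0.55], [-0.52, -0.81, -0.26], [0.36, -0.49, 0.79]] @ diag([8.284496535094034, 4.956500453575202, 4.097074616567746]) @ [[-0.67, -0.74, 0.05], [-0.66, 0.57, -0.50], [0.34, -0.37, -0.86]]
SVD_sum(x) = [[4.32,4.75,-0.29], [2.87,3.16,-0.19], [-2.02,-2.22,0.14]] + [[-1.02, 0.88, -0.78],[2.65, -2.28, 2.02],[1.58, -1.37, 1.21]] + [[0.77, -0.82, -1.94], [-0.37, 0.40, 0.94], [1.12, -1.19, -2.81]]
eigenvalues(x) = [(8.01+0j), (-2.07+4.09j), (-2.07-4.09j)]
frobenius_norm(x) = 10.49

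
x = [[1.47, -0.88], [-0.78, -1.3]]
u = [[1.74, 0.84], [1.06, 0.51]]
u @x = [[1.90,-2.62], [1.16,-1.60]]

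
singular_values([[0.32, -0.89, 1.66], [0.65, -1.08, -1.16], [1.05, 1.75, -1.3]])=[2.9, 1.72, 1.04]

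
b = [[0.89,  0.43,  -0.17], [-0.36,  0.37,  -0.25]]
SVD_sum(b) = [[0.92, 0.36, -0.12], [-0.16, -0.06, 0.02]] + [[-0.03, 0.07, -0.05], [-0.2, 0.43, -0.27]]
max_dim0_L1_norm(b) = 1.25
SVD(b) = [[-0.99, 0.17], [0.17, 0.99]] @ diag([1.0129879746784236, 0.5556575952481031]) @ [[-0.93, -0.36, 0.12], [-0.37, 0.79, -0.49]]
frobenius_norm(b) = 1.16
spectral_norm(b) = 1.01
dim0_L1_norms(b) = [1.25, 0.8, 0.42]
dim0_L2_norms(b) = [0.96, 0.57, 0.3]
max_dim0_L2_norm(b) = 0.96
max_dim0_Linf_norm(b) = 0.89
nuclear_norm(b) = 1.57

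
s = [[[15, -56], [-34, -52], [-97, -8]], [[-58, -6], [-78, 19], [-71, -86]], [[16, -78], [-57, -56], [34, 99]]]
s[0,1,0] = -34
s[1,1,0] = -78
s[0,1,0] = -34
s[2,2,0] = 34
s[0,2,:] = [-97, -8]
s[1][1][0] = -78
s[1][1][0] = -78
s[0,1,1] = -52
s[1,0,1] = -6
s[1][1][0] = -78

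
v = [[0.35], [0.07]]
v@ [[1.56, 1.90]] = [[0.55, 0.66],[0.11, 0.13]]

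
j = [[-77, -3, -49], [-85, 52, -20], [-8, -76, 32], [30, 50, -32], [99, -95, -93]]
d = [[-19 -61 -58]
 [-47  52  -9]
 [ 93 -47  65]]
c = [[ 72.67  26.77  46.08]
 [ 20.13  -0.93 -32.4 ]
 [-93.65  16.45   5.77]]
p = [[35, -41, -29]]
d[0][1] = -61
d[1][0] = -47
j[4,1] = -95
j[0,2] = -49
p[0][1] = -41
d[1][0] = -47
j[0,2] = -49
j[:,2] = [-49, -20, 32, -32, -93]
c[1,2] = -32.4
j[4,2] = -93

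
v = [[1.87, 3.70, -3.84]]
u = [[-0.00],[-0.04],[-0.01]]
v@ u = [[-0.11]]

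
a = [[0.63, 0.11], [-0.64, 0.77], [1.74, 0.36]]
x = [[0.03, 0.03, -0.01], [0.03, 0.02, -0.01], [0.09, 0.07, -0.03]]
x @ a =[[-0.02, 0.02], [-0.01, 0.02], [-0.04, 0.05]]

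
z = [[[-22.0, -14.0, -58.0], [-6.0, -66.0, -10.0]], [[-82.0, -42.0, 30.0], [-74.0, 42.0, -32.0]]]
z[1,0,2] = 30.0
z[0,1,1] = -66.0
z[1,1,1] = 42.0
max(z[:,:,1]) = 42.0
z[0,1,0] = -6.0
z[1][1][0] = -74.0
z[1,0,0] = -82.0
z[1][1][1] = 42.0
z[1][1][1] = 42.0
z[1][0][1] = -42.0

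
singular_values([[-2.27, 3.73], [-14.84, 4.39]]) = [15.82, 2.87]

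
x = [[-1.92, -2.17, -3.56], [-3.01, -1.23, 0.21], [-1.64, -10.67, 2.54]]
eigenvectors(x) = [[-0.69+0.00j,  (0.34-0.39j),  0.34+0.39j], [-0.39+0.00j,  (-0.03+0.31j),  (-0.03-0.31j)], [(-0.6+0j),  (-0.8+0j),  (-0.8-0j)]]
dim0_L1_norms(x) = [6.57, 14.07, 6.31]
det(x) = -121.30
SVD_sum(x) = [[-0.4, -1.83, 0.32], [-0.39, -1.79, 0.31], [-2.34, -10.64, 1.86]] + [[-2.22, -0.11, -3.43], [-0.81, -0.04, -1.25], [0.52, 0.03, 0.80]] + [[0.7, -0.23, -0.45], [-1.81, 0.60, 1.15], [0.18, -0.06, -0.12]]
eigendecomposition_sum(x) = [[-3.09+0.00j, (-3.81+0j), (-1.16+0j)], [(-1.74+0j), -2.15+0.00j, (-0.65+0j)], [-2.69+0.00j, (-3.32+0j), -1.01+0.00j]] + [[0.58+0.96j, (0.82-2.43j), (-1.2+0.46j)], [-0.63-0.27j, 0.46+1.50j, (0.43-0.66j)], [0.53-1.67j, -3.68+1.54j, 1.78+0.93j]] + [[0.58-0.96j, (0.82+2.43j), -1.20-0.46j], [-0.63+0.27j, 0.46-1.50j, (0.43+0.66j)], [(0.53+1.67j), -3.68-1.54j, 1.78-0.93j]]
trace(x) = -0.61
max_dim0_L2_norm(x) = 10.96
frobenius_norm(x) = 12.44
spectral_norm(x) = 11.36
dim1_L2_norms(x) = [4.59, 3.26, 11.09]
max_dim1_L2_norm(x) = 11.09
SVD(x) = [[-0.17, -0.92, -0.36], [-0.16, -0.33, 0.93], [-0.97, 0.21, -0.09]] @ diag([11.361393798349837, 4.455692477188235, 2.396171009662262]) @ [[0.21, 0.96, -0.17], [0.54, 0.03, 0.84], [-0.81, 0.27, 0.52]]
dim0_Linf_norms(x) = [3.01, 10.67, 3.56]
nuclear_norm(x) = 18.21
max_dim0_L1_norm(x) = 14.07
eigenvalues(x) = [(-6.25+0j), (2.82+3.39j), (2.82-3.39j)]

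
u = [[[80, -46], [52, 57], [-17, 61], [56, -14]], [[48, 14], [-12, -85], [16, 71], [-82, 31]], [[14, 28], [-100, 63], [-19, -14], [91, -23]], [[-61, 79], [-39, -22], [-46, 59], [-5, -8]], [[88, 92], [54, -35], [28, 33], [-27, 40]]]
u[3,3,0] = -5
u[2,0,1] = 28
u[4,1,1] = -35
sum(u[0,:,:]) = 229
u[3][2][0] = -46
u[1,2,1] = 71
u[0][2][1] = 61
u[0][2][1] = 61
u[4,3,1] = 40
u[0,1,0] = 52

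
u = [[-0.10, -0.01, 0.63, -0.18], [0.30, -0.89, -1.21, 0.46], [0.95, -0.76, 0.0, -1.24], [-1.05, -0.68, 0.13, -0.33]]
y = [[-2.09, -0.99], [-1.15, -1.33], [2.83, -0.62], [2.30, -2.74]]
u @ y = [[1.59, 0.21], [-1.97, 0.38], [-3.96, 3.47], [2.59, 2.77]]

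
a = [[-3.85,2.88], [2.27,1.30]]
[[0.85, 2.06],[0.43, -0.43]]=a@[[0.01, -0.34], [0.31, 0.26]]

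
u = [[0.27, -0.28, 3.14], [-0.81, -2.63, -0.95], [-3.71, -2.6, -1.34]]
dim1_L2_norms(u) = [3.16, 2.91, 4.72]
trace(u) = -3.70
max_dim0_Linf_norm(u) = 3.71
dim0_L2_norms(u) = [3.81, 3.71, 3.54]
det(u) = -24.42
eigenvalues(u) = [(-0.47+2.93j), (-0.47-2.93j), (-2.77+0j)]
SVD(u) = [[-0.25, -0.97, 0.0], [0.47, -0.12, -0.87], [0.85, -0.22, 0.49]] @ diag([5.460196628455526, 2.9478758339758726, 1.517359827484554]) @ [[-0.66, -0.62, -0.43], [0.22, 0.39, -0.89], [-0.72, 0.68, 0.12]]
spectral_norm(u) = 5.46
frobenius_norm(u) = 6.39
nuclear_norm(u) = 9.93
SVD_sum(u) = [[0.9, 0.84, 0.59],[-1.69, -1.58, -1.11],[-3.04, -2.85, -2.00]] + [[-0.62, -1.13, 2.55],[-0.08, -0.14, 0.33],[-0.14, -0.25, 0.57]] + [[-0.00, 0.00, 0.00],[0.96, -0.90, -0.16],[-0.53, 0.50, 0.09]]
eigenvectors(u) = [[(0.7+0j), (0.7-0j), (0.39+0j)], [(-0.2-0.01j), (-0.2+0.01j), -0.80+0.00j], [(-0.18+0.66j), (-0.18-0.66j), -0.45+0.00j]]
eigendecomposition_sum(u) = [[(-0.09+1.74j), -0.91+0.69j, 1.55+0.26j], [0.06-0.50j, (0.28-0.18j), -0.44-0.11j], [(-1.59-0.54j), (-0.41-1.03j), (-0.65+1.38j)]] + [[-0.09-1.74j, -0.91-0.69j, 1.55-0.26j], [(0.06+0.5j), (0.28+0.18j), -0.44+0.11j], [(-1.59+0.54j), -0.41+1.03j, (-0.65-1.38j)]] + [[0.45+0.00j, 1.55+0.00j, (0.03+0j)], [(-0.93-0j), (-3.18-0j), -0.07-0.00j], [(-0.52-0j), -1.78-0.00j, (-0.04-0j)]]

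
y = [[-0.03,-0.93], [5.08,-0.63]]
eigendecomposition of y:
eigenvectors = [[(0.05+0.39j), (0.05-0.39j)], [0.92+0.00j, (0.92-0j)]]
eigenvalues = [(-0.33+2.15j), (-0.33-2.15j)]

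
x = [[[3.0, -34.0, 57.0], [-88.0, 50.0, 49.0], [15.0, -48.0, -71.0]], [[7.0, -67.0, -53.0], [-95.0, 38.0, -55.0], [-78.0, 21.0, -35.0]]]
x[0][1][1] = 50.0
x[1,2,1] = 21.0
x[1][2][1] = 21.0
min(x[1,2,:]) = -78.0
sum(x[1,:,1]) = -8.0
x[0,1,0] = -88.0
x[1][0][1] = -67.0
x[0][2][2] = -71.0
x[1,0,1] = -67.0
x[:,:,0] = [[3.0, -88.0, 15.0], [7.0, -95.0, -78.0]]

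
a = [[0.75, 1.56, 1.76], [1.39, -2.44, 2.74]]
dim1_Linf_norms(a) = [1.76, 2.74]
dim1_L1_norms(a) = [4.07, 6.57]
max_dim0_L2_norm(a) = 3.26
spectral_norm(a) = 3.98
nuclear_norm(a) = 6.36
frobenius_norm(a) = 4.64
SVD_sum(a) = [[0.31, -0.43, 0.63], [1.48, -2.02, 2.98]] + [[0.44, 1.99, 1.13], [-0.09, -0.42, -0.24]]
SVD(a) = [[0.21, 0.98], [0.98, -0.21]] @ diag([3.9785150909269813, 2.3787428762407834]) @ [[0.38, -0.52, 0.77], [0.19, 0.85, 0.49]]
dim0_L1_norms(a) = [2.14, 4.0, 4.5]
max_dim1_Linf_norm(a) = 2.74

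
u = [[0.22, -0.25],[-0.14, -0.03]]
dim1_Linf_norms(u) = [0.25, 0.14]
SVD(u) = [[-0.97, 0.24], [0.24, 0.97]] @ diag([0.34139718843851025, 0.12185220443750863]) @ [[-0.72, 0.69], [-0.69, -0.72]]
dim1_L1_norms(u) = [0.47, 0.17]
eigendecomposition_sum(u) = [[0.25, -0.18], [-0.1, 0.07]] + [[-0.03, -0.07],[-0.04, -0.1]]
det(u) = -0.04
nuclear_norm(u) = 0.46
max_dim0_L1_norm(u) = 0.36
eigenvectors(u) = [[0.93, 0.58], [-0.37, 0.81]]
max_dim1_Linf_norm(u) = 0.25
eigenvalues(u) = [0.32, -0.13]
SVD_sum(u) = [[0.24, -0.23], [-0.06, 0.06]] + [[-0.02, -0.02], [-0.08, -0.09]]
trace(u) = 0.19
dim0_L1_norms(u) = [0.36, 0.28]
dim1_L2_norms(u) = [0.33, 0.14]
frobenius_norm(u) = 0.36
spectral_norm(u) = 0.34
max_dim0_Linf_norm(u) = 0.25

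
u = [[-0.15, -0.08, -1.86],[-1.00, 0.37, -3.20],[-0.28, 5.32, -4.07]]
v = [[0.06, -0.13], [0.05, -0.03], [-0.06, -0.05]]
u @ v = [[0.10, 0.11], [0.15, 0.28], [0.49, 0.08]]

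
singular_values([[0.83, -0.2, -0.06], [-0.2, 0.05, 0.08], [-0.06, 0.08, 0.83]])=[0.94, 0.78, 0.0]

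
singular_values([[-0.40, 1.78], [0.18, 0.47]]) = [1.87, 0.27]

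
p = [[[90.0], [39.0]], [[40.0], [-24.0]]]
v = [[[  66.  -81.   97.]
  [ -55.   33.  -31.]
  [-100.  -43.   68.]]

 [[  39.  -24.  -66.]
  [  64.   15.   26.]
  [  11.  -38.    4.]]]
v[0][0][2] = 97.0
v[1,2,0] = 11.0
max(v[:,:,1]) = 33.0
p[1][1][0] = -24.0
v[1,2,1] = -38.0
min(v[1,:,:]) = -66.0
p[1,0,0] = 40.0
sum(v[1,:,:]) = 31.0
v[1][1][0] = 64.0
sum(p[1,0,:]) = 40.0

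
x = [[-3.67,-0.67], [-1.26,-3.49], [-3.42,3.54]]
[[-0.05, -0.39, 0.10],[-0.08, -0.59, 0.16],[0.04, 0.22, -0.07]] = x @ [[0.01,0.08,-0.02], [0.02,0.14,-0.04]]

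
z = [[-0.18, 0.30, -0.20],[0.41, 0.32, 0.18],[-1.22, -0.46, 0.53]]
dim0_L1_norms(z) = [1.81, 1.08, 0.91]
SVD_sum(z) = [[0.01, 0.01, -0.00], [0.37, 0.15, -0.13], [-1.23, -0.51, 0.44]] + [[-0.16, 0.15, -0.29], [0.09, -0.08, 0.16], [0.02, -0.02, 0.04]] + [[-0.03, 0.15, 0.09], [-0.05, 0.25, 0.16], [-0.01, 0.08, 0.05]]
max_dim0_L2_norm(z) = 1.3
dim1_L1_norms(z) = [0.68, 0.91, 2.21]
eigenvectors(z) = [[(0.68+0j), -0.15-0.05j, -0.15+0.05j], [(-0.44+0j), (0.25-0.21j), 0.25+0.21j], [(0.58+0j), 0.93+0.00j, 0.93-0.00j]]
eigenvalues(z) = [(-0.55+0j), (0.61+0.16j), (0.61-0.16j)]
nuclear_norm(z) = 2.24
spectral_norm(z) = 1.47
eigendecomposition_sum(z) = [[(-0.41+0j), (0.09-0j), (-0.09+0j)], [0.27-0.00j, (-0.06+0j), (0.06-0j)], [(-0.35+0j), (0.08-0j), (-0.08+0j)]] + [[0.11-0.12j,(0.1-0.18j),-0.05-0.00j], [(0.07+0.32j),(0.19+0.37j),(0.06-0.09j)], [(-0.44+0.84j),-0.27+1.17j,0.30-0.09j]] + [[(0.11+0.12j),(0.1+0.18j),(-0.05+0j)], [(0.07-0.32j),0.19-0.37j,0.06+0.09j], [-0.44-0.84j,(-0.27-1.17j),0.30+0.09j]]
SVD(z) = [[0.01, -0.87, 0.49], [0.29, 0.47, 0.83], [-0.96, 0.13, 0.25]] @ diag([1.4650574264338447, 0.4166209165819506, 0.3552938911907358]) @ [[0.88, 0.37, -0.31], [0.45, -0.41, 0.79], [-0.16, 0.83, 0.53]]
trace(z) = 0.67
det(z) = -0.22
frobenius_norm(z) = 1.56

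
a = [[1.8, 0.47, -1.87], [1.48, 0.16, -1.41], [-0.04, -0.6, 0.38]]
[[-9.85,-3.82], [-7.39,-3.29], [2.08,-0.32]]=a @ [[-3.04,-2.78],[-2.12,0.37],[1.81,-0.54]]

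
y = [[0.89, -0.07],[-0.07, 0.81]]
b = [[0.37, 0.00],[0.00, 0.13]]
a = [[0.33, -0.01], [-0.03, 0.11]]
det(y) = 0.72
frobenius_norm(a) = 0.35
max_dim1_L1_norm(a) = 0.34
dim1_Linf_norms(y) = [0.89, 0.81]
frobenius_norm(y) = 1.21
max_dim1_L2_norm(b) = 0.37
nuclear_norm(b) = 0.50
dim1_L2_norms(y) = [0.89, 0.81]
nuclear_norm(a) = 0.44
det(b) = 0.05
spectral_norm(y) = 0.93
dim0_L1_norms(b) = [0.37, 0.13]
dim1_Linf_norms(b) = [0.37, 0.13]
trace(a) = 0.44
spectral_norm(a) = 0.33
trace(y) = 1.70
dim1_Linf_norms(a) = [0.33, 0.11]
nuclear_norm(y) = 1.70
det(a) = 0.04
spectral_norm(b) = 0.37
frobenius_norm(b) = 0.39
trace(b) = 0.50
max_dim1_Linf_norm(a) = 0.33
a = y @ b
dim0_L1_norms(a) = [0.36, 0.12]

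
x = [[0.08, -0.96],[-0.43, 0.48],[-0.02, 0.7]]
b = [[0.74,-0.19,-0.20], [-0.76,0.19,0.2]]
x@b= [[0.79,-0.2,-0.21], [-0.68,0.17,0.18], [-0.55,0.14,0.14]]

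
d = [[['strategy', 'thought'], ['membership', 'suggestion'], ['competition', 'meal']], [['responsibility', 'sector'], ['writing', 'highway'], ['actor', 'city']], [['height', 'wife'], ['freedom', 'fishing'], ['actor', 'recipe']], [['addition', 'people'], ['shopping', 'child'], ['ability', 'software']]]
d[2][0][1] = 'wife'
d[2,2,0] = 'actor'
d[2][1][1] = 'fishing'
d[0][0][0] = 'strategy'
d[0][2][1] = 'meal'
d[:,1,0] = ['membership', 'writing', 'freedom', 'shopping']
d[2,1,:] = ['freedom', 'fishing']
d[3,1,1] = 'child'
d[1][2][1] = 'city'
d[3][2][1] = 'software'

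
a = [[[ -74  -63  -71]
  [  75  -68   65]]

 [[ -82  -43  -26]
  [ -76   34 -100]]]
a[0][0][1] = -63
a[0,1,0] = 75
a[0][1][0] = 75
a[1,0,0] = -82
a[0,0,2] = -71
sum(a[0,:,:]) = -136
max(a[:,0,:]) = -26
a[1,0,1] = -43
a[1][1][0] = -76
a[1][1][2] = -100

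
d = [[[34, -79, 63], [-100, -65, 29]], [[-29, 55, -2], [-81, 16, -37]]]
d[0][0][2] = 63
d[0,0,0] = 34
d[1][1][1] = 16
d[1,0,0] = -29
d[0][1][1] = -65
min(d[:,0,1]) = -79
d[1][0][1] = 55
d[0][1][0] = -100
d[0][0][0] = 34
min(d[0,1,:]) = -100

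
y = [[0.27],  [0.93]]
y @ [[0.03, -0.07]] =[[0.01, -0.02], [0.03, -0.07]]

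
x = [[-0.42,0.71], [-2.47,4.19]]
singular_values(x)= [4.93, 0.0]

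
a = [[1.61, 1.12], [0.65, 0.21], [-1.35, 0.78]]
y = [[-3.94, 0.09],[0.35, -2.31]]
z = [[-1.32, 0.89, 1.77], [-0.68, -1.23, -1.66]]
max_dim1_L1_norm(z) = 3.98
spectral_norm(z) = 2.89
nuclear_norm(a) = 3.54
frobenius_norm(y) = 4.58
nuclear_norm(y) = 6.26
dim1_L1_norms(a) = [2.73, 0.86, 2.13]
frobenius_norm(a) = 2.60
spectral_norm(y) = 3.97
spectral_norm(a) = 2.25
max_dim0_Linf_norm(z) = 1.77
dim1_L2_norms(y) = [3.94, 2.34]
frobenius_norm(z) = 3.22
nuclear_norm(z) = 4.32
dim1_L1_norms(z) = [3.98, 3.57]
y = z @ a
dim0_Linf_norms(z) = [1.32, 1.23, 1.77]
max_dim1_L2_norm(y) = 3.94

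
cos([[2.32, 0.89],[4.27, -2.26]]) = [[-0.99, -0.00], [-0.01, -0.99]]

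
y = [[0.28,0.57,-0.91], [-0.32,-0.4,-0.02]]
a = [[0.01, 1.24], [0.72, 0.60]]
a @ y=[[-0.39, -0.49, -0.03], [0.01, 0.17, -0.67]]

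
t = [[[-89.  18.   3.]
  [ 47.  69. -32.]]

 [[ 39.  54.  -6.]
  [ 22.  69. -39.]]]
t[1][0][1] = 54.0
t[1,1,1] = 69.0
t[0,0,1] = 18.0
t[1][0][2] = -6.0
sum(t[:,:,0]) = 19.0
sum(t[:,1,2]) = -71.0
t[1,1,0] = 22.0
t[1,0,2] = -6.0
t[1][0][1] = 54.0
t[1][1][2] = -39.0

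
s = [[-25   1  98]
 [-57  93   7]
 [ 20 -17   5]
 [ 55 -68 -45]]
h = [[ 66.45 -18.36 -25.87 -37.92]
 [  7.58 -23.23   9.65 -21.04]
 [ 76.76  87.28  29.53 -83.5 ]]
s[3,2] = -45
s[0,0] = -25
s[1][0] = -57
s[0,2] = 98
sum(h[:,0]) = 150.79000000000002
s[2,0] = 20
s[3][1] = -68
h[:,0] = [66.45, 7.58, 76.76]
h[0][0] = 66.45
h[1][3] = -21.04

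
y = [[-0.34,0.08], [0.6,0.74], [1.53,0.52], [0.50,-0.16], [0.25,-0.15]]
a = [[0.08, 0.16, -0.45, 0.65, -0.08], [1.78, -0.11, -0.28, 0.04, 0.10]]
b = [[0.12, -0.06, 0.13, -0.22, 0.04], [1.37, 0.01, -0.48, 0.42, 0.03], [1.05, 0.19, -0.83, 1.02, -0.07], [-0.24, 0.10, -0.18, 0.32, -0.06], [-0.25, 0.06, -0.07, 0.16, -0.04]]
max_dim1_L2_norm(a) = 1.81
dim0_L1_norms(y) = [3.22, 1.65]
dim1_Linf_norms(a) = [0.65, 1.78]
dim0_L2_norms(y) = [1.77, 0.93]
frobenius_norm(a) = 1.98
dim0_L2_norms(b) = [1.76, 0.23, 0.99, 1.18, 0.11]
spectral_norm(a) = 1.82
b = y @ a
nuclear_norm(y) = 2.54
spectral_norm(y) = 1.89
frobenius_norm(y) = 2.00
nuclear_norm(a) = 2.61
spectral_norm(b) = 2.21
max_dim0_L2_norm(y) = 1.77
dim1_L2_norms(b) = [0.29, 1.51, 1.69, 0.45, 0.31]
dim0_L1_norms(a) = [1.86, 0.27, 0.73, 0.69, 0.18]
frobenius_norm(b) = 2.36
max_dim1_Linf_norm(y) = 1.53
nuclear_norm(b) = 3.04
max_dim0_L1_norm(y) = 3.22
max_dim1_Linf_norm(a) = 1.78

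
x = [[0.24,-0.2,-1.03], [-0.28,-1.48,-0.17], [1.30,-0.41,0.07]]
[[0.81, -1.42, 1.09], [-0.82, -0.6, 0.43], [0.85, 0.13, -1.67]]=x @ [[0.84,  0.1,  -1.18], [0.47,  0.23,  0.09], [-0.68,  1.36,  -1.35]]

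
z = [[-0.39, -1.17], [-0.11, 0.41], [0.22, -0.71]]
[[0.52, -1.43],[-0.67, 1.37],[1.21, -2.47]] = z@[[1.96, -3.51], [-1.1, 2.39]]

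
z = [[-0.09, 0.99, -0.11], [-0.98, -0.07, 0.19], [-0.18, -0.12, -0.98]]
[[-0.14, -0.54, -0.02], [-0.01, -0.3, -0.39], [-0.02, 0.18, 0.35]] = z@[[0.03, 0.31, 0.32], [-0.14, -0.54, -0.04], [0.03, -0.17, -0.41]]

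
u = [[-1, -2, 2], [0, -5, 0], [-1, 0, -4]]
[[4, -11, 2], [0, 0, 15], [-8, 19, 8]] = u @ [[0, 1, 0], [0, 0, -3], [2, -5, -2]]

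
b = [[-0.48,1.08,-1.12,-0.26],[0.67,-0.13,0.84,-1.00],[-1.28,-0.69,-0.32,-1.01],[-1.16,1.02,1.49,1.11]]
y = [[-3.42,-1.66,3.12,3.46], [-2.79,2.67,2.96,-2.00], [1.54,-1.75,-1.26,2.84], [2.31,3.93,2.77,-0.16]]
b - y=[[2.94, 2.74, -4.24, -3.72], [3.46, -2.80, -2.12, 1.00], [-2.82, 1.06, 0.94, -3.85], [-3.47, -2.91, -1.28, 1.27]]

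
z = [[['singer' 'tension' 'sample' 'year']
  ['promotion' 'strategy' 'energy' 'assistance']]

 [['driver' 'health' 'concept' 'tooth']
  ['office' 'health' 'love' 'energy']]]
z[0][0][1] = 'tension'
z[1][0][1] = 'health'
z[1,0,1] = 'health'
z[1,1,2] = 'love'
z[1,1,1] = 'health'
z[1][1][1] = 'health'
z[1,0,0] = 'driver'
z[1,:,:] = [['driver', 'health', 'concept', 'tooth'], ['office', 'health', 'love', 'energy']]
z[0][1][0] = 'promotion'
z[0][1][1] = 'strategy'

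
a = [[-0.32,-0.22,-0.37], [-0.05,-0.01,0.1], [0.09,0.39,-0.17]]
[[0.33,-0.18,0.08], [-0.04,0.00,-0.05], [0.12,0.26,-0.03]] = a@ [[-0.40, -0.03, 0.33], [0.12, 0.72, -0.3], [-0.62, 0.08, -0.32]]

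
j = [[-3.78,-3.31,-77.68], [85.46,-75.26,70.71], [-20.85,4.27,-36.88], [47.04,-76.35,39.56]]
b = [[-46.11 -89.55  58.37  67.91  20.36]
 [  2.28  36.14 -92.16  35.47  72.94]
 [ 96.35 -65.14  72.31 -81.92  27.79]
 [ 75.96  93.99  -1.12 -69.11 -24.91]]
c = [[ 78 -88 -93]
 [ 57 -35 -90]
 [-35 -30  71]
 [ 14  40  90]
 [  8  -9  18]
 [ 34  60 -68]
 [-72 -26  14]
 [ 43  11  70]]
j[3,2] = 39.56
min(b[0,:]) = -89.55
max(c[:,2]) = 90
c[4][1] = -9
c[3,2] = 90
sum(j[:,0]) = 107.86999999999999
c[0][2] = -93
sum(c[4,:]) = 17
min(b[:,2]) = -92.16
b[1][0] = 2.28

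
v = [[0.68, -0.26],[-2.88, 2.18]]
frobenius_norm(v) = 3.68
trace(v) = 2.86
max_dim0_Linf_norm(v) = 2.88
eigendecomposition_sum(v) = [[0.24, 0.03], [0.36, 0.05]] + [[0.44, -0.29], [-3.24, 2.13]]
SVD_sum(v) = [[0.56, -0.42], [-2.90, 2.15]] + [[0.12, 0.16],[0.02, 0.03]]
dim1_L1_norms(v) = [0.94, 5.06]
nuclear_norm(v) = 3.88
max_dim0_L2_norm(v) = 2.96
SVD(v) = [[-0.19, 0.98], [0.98, 0.19]] @ diag([3.679272308922219, 0.19938725334926233]) @ [[-0.8, 0.60], [0.6, 0.80]]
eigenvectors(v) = [[-0.55, 0.14],  [-0.84, -0.99]]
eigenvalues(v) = [0.28, 2.58]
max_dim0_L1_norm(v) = 3.56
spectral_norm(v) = 3.68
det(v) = 0.73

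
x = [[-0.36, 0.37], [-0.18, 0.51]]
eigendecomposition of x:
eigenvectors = [[-0.97, -0.43], [-0.22, -0.90]]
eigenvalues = [-0.28, 0.43]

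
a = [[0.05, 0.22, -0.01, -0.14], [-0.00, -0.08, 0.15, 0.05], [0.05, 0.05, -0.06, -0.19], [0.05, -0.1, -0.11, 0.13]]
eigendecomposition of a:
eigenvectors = [[(0.57+0.14j), (0.57-0.14j), -0.93+0.00j, -0.66+0.00j], [-0.61+0.00j, -0.61-0.00j, (-0.25+0j), -0.18+0.00j], [(0.25-0.37j), 0.25+0.37j, -0.24+0.00j, -0.52+0.00j], [-0.14-0.24j, -0.14+0.24j, (-0.12+0j), (0.52+0j)]]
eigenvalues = [(-0.13+0.11j), (-0.13-0.11j), (0.09+0j), (0.21+0j)]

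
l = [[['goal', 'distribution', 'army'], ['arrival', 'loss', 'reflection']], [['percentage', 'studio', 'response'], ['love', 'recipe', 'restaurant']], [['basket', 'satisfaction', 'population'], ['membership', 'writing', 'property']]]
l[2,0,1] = 'satisfaction'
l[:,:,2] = [['army', 'reflection'], ['response', 'restaurant'], ['population', 'property']]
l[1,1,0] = 'love'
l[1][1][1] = 'recipe'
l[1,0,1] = 'studio'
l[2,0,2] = 'population'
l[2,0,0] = 'basket'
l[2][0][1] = 'satisfaction'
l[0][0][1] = 'distribution'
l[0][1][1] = 'loss'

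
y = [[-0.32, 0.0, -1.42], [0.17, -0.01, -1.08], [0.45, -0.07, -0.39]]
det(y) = 0.033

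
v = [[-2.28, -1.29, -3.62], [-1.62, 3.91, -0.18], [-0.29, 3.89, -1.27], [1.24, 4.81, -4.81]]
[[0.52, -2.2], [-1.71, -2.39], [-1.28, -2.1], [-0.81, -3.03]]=v @ [[0.20, 0.54], [-0.36, -0.37], [-0.14, 0.40]]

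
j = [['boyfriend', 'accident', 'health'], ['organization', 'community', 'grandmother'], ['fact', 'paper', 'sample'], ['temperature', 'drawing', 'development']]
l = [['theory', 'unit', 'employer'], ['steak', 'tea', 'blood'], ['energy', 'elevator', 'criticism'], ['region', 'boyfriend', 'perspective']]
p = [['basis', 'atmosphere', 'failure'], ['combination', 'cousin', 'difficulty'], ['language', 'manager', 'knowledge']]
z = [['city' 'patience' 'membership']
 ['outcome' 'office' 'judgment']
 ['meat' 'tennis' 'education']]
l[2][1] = 'elevator'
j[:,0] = ['boyfriend', 'organization', 'fact', 'temperature']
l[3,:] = ['region', 'boyfriend', 'perspective']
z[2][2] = 'education'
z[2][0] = 'meat'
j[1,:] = ['organization', 'community', 'grandmother']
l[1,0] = 'steak'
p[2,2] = 'knowledge'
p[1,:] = ['combination', 'cousin', 'difficulty']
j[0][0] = 'boyfriend'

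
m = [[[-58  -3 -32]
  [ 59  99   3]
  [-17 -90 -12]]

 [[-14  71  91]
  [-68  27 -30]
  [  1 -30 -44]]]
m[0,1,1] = 99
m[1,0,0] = -14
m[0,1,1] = 99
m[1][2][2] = -44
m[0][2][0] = -17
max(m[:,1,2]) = 3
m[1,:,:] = [[-14, 71, 91], [-68, 27, -30], [1, -30, -44]]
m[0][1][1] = 99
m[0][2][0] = -17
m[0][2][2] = -12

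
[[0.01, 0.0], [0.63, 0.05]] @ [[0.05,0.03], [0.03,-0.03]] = [[0.00, 0.0], [0.03, 0.02]]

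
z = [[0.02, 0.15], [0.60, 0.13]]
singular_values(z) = [0.62, 0.14]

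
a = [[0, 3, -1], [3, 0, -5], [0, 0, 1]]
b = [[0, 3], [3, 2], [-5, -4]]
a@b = [[14, 10], [25, 29], [-5, -4]]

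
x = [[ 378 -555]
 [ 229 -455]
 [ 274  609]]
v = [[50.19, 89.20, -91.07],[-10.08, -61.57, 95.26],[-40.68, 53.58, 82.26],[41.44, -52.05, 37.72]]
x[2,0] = 274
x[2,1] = 609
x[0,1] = -555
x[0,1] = -555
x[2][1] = 609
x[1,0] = 229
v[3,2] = 37.72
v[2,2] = 82.26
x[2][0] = 274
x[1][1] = -455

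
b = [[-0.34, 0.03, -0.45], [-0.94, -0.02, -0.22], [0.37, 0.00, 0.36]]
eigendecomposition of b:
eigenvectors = [[(-0.06+0.31j), (-0.06-0.31j), (-0.16+0j)], [-0.92+0.00j, (-0.92-0j), (0.96+0j)], [(0.17-0.17j), (0.17+0.17j), 0.21+0.00j]]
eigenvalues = [(-0.04+0.28j), (-0.04-0.28j), (0.09+0j)]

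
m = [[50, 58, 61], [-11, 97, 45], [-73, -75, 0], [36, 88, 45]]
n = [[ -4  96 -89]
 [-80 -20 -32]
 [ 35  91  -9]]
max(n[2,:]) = 91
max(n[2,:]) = 91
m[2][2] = 0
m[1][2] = 45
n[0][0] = -4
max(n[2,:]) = 91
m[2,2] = 0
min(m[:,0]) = -73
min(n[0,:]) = -89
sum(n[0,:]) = 3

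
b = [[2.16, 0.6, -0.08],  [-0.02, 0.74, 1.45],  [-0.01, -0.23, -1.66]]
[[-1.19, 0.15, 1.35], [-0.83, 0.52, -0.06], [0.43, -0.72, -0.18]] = b @ [[-0.32,0.14,0.73], [-0.85,-0.19,-0.35], [-0.14,0.46,0.15]]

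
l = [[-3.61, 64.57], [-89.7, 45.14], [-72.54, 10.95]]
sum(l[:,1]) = 120.66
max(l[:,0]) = -3.61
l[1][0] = -89.7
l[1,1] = 45.14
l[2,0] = -72.54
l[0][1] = 64.57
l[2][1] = 10.95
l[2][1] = 10.95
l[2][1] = 10.95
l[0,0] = -3.61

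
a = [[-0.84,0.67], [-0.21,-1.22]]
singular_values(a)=[1.42, 0.82]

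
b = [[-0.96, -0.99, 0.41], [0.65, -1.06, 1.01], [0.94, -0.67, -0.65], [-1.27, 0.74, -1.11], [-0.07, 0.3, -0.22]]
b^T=[[-0.96, 0.65, 0.94, -1.27, -0.07], [-0.99, -1.06, -0.67, 0.74, 0.30], [0.41, 1.01, -0.65, -1.11, -0.22]]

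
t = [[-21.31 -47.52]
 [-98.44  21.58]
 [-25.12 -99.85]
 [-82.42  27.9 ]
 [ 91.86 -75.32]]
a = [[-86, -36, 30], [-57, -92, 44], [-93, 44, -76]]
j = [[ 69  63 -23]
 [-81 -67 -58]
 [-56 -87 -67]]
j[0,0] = 69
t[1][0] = -98.44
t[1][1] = 21.58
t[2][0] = -25.12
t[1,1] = 21.58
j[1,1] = -67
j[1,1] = -67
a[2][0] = -93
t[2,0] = -25.12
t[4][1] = -75.32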